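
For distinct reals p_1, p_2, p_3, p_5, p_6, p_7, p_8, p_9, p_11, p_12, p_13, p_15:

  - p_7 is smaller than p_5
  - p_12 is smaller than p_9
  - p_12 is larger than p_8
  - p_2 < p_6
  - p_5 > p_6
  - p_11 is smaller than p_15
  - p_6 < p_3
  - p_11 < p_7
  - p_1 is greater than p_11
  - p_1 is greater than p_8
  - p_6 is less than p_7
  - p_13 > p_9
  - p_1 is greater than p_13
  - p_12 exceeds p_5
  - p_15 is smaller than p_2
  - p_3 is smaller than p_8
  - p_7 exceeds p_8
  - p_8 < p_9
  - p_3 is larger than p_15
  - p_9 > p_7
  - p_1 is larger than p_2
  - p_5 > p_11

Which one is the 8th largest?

p_3

Chaining the given pairs: p_11 < p_15 < p_2 < p_6 < p_3 < p_8 < p_7 < p_5 < p_12 < p_9 < p_13 < p_1.
The 8th largest is p_3.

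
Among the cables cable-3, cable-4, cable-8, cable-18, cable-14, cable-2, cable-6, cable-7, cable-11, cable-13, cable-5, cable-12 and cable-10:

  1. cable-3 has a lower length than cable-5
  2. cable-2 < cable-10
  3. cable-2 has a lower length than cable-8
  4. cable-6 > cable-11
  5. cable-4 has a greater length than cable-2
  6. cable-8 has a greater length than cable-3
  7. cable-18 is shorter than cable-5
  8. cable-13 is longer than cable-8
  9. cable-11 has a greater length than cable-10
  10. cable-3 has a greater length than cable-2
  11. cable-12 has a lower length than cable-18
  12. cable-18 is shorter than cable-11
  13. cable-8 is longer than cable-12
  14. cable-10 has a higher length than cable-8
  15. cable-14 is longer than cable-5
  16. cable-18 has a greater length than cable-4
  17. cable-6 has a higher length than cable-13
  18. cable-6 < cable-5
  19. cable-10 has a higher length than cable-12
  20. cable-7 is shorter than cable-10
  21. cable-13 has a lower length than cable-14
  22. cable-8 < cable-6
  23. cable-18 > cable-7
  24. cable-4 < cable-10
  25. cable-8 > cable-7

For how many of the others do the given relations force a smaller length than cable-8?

The elements the relations force below cable-8 are cable-2, cable-7, cable-12, cable-3 — no chain reaches any other.
That is 4.

4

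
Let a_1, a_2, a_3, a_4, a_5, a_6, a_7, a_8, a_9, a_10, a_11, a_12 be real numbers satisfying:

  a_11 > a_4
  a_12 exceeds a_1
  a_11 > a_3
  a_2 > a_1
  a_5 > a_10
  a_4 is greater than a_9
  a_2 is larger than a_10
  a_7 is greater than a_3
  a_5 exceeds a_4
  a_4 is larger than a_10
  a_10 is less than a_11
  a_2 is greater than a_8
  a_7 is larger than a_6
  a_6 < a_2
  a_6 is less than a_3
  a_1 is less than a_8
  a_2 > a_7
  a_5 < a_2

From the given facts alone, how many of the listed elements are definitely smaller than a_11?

From a_11 the given relations immediately reach a_10, a_3, a_4.
From those, a_9, a_6 — 5 in total.
Nothing else is reachable below a_11; 5 in all.

5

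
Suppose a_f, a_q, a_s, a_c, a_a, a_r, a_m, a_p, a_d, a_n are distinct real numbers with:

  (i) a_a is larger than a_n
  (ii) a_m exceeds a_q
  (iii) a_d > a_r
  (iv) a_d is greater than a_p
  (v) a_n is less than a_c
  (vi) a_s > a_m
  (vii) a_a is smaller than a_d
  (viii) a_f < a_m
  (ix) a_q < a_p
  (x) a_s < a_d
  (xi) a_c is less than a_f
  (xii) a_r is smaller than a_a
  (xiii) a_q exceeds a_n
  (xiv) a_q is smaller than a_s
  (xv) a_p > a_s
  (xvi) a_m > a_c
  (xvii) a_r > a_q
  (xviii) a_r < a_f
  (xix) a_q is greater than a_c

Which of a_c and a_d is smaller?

a_c < a_q and a_q < a_r give a_c < a_r.
With a_r < a_f: a_c < a_q < a_r < a_f.
Then a_f < a_m extends the chain to a_m.
With a_m < a_s: a_c < a_q < a_r < a_f < a_m < a_s.
With a_s < a_p: a_c < a_q < a_r < a_f < a_m < a_s < a_p.
Then a_p < a_d extends the chain to a_d.
So a_c < a_d; a_c is the smaller of the two.

a_c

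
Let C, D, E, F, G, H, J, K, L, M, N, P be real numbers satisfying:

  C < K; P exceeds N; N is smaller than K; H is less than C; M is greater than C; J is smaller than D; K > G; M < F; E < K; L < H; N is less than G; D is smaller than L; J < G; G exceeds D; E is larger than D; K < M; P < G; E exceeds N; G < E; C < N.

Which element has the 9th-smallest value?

The consecutive relations fix a unique order: J < D < L < H < C < N < P < G < E < K < M < F.
The 9th smallest is E.

E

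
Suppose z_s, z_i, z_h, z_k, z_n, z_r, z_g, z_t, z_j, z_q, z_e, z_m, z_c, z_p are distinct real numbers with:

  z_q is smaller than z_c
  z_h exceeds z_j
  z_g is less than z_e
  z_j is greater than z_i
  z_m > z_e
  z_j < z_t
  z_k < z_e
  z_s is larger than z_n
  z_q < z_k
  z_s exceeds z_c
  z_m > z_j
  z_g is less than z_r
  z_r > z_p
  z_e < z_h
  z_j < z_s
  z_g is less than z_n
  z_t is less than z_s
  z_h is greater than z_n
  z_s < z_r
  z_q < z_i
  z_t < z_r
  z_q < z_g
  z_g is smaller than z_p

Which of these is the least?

Chaining upward from z_q: directly above it, z_g, z_k, z_i, z_c; then z_p, z_e, z_j, z_n, z_s, z_r; then z_t, z_m, z_h.
That covers every other element, and nothing is given below z_q, so z_q is the least.

z_q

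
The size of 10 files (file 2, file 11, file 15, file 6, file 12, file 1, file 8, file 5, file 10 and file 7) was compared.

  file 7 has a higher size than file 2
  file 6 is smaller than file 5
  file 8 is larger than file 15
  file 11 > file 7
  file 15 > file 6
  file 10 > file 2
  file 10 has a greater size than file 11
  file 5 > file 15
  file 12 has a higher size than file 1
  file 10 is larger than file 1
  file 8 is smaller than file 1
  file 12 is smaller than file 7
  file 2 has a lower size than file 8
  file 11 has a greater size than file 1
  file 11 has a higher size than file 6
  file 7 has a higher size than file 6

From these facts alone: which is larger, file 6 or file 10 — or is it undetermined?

file 10

file 6 < file 15 < file 8 < file 1 < file 12 < file 7 < file 11 < file 10, by transitivity through file 15, file 8, file 1, file 12, file 7, file 11.
So file 10 is larger.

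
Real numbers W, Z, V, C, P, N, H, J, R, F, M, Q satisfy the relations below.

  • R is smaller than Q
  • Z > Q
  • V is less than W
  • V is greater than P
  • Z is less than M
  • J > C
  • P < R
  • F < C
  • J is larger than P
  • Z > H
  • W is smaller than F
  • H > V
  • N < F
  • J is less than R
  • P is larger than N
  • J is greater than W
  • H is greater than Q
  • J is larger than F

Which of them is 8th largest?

The consecutive relations fix a unique order: N < P < V < W < F < C < J < R < Q < H < Z < M.
Counting 8 from the largest end gives F.

F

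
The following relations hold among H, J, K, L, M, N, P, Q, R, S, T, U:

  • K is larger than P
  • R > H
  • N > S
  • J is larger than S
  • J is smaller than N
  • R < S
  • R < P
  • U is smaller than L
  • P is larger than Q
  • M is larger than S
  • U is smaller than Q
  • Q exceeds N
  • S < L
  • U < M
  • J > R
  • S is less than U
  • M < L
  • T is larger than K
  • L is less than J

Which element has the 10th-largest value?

S

The consecutive relations fix a unique order: H < R < S < U < M < L < J < N < Q < P < K < T.
Counting 10 from the largest end gives S.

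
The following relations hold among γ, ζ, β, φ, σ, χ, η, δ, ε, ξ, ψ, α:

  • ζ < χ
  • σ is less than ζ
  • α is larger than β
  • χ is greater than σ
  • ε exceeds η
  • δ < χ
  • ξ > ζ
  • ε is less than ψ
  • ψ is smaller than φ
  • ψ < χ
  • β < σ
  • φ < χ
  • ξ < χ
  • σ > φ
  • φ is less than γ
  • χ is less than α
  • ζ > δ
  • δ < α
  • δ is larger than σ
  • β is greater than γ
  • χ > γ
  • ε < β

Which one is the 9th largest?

Chaining the given pairs: η < ε < ψ < φ < γ < β < σ < δ < ζ < ξ < χ < α.
Counting 9 from the largest end gives φ.

φ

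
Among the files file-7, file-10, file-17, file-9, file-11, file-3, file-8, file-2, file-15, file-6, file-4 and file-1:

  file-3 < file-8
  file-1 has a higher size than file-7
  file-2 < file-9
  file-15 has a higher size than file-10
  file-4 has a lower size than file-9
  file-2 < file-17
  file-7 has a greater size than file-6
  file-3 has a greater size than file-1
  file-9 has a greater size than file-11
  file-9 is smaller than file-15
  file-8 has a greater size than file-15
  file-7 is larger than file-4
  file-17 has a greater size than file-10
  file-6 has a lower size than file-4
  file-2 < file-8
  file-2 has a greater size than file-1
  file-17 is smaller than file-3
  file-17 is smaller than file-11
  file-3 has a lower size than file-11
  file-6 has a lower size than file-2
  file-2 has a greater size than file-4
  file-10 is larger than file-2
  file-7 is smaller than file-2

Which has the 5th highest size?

The consecutive relations fix a unique order: file-6 < file-4 < file-7 < file-1 < file-2 < file-10 < file-17 < file-3 < file-11 < file-9 < file-15 < file-8.
The 5th largest is file-3.

file-3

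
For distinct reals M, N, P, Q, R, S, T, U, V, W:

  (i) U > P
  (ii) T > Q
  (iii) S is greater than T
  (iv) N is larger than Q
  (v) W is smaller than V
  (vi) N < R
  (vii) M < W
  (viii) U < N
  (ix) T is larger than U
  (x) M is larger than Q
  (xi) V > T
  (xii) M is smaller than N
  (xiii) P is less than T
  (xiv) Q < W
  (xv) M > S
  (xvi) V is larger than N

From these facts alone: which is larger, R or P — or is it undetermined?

Link the given pairs in sequence: P < U; U < T; T < S; S < M; M < N; N < R.
Chaining these gives P < U < T < S < M < N < R.
So R is larger.

R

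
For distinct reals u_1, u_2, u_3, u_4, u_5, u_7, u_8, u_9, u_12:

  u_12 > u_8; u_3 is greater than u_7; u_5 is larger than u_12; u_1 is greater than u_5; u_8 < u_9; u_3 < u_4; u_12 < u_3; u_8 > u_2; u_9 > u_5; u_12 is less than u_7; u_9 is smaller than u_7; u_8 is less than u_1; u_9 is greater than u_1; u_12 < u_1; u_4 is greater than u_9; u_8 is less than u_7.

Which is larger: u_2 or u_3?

u_3

Chaining the given relations: u_2 < u_8 < u_12 < u_5 < u_1 < u_9 < u_7 < u_3.
So u_2 < u_3; u_3 is the larger of the two.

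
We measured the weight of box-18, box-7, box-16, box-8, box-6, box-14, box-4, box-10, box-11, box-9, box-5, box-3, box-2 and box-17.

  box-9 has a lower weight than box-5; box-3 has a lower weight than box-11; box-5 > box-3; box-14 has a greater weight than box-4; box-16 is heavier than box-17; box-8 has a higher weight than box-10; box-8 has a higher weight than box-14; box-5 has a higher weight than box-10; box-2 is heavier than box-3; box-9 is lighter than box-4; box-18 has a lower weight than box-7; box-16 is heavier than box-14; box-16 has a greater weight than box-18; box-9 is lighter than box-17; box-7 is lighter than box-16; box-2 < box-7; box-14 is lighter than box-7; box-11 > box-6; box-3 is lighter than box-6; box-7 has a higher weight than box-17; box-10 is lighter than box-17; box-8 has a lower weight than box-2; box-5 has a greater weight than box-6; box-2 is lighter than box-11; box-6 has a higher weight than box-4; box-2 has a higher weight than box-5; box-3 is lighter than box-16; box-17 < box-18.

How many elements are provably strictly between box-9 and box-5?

2

The relations place box-9 below box-5. An element lies strictly between them when it is forced above box-9 and also forced below box-5.
Above box-9: {box-4, box-14, box-17, box-8, box-6, box-18, box-2, box-11, box-7, box-16}. Below box-5: {box-4, box-10, box-3, box-6}.
Intersection: {box-4, box-6} — 2.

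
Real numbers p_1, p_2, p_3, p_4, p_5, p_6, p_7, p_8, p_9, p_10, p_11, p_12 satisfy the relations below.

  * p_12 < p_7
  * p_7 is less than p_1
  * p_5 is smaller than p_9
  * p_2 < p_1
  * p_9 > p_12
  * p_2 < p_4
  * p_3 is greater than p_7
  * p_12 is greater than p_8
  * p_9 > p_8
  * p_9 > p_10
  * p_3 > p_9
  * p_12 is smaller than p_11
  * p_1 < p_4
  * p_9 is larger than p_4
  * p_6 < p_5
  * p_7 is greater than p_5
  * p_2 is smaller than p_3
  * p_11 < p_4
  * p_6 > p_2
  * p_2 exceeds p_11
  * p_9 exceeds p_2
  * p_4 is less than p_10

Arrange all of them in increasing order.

Each adjacent pair is fixed by a given relation: p_8 < p_12; p_12 < p_11; p_11 < p_2; p_2 < p_6; p_6 < p_5; p_5 < p_7; p_7 < p_1; p_1 < p_4; p_4 < p_10; p_10 < p_9; p_9 < p_3. Chaining them end to end gives the full order.

p_8 < p_12 < p_11 < p_2 < p_6 < p_5 < p_7 < p_1 < p_4 < p_10 < p_9 < p_3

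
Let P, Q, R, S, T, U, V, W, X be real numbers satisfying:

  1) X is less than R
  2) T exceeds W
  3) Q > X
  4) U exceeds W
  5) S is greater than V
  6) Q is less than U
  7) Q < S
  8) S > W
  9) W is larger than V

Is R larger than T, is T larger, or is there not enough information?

Following every chain through R: below R we get X.
T is not reached, and no chain runs the other way from T to R.
So the given relations leave the order of R and T undetermined.

undetermined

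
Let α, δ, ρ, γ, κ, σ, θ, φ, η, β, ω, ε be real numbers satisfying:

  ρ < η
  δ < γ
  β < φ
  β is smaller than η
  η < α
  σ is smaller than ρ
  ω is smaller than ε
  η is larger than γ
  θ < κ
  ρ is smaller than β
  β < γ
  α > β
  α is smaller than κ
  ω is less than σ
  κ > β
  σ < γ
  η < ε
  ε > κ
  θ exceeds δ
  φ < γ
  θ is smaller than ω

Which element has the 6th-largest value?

Piecing the relations together gives one ordering: δ < θ < ω < σ < ρ < β < φ < γ < η < α < κ < ε.
The 6th largest is φ.

φ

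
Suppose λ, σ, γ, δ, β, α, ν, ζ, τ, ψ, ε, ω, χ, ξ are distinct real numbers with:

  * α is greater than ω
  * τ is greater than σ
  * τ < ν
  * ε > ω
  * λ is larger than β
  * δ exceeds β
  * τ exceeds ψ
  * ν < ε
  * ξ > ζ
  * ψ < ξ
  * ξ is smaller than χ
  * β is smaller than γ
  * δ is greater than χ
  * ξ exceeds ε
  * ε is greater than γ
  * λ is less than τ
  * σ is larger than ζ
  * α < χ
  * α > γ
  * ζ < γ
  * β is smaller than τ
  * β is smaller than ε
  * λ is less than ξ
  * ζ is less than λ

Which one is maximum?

δ

Chaining downward from δ: directly below it, β, χ; then ξ, α; then ζ, ω, γ, ψ, λ, ε; then ν; then τ; then σ.
That covers every other element, and nothing is given above δ, so δ is the maximum.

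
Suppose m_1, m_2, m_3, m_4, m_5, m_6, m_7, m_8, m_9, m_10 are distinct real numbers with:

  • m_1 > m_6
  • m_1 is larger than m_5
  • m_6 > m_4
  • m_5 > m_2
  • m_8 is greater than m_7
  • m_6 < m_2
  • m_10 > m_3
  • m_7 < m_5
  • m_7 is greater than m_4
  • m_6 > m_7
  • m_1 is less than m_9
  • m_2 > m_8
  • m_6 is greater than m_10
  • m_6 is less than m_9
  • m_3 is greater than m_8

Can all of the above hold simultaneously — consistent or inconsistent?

consistent

The single ordering m_4 < m_7 < m_8 < m_3 < m_10 < m_6 < m_2 < m_5 < m_1 < m_9 satisfies every listed relation, so no contradiction arises.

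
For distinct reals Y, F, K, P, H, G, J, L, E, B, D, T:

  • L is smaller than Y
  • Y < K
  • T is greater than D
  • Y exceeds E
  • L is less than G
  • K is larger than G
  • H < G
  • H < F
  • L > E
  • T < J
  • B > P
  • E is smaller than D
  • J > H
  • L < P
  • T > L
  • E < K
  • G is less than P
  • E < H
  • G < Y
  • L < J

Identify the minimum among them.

H is not least since E < H; D is not least since E < D; F is not least since H < F; L is not least since E < L; G is not least since L < G; T is not least since L < T; P is not least since G < P; J is not least since T < J; Y is not least since L < Y; B is not least since P < B; K is not least since Y < K.
Only E has nothing below it, so E is the minimum.

E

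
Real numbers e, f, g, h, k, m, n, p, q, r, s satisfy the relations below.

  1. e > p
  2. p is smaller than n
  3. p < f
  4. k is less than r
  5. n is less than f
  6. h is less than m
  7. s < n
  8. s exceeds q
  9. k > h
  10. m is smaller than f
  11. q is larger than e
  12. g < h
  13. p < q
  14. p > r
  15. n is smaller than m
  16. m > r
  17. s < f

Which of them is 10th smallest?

Piecing the relations together gives one ordering: g < h < k < r < p < e < q < s < n < m < f.
The 10th smallest is m.

m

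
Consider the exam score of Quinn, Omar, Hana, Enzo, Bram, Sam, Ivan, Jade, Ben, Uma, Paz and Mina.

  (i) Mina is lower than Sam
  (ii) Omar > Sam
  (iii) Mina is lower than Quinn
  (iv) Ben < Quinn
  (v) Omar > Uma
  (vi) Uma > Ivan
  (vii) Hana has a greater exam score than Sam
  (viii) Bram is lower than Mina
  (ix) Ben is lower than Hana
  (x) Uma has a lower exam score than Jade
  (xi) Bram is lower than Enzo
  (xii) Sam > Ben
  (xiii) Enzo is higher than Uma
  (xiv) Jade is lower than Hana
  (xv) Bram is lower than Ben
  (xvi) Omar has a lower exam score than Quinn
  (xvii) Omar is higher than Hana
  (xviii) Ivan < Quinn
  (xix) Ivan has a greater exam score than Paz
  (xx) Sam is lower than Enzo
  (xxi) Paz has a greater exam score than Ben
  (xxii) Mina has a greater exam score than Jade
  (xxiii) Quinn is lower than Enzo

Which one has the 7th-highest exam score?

Jade

Chaining the given pairs: Bram < Ben < Paz < Ivan < Uma < Jade < Mina < Sam < Hana < Omar < Quinn < Enzo.
The 7th largest is Jade.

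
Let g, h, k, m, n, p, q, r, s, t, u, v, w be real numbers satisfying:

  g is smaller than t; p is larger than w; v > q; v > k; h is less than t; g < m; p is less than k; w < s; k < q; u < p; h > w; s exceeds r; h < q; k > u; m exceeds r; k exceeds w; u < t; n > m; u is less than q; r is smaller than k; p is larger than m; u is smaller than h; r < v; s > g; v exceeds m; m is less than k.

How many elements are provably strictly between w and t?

1

Chaining upward from w reaches: p, h, k, s, q, v.
Chaining downward from t reaches: g, u, h.
Strictly between w and t are those in both lists: h — 1 element.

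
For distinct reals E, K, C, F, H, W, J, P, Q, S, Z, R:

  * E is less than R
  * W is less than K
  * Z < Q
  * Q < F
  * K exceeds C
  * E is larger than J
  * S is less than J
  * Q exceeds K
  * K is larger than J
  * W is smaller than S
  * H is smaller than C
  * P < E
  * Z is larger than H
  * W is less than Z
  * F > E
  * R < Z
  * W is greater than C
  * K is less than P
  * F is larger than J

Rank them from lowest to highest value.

The consecutive links are each given: H < C; C < W; W < S; S < J; J < K; K < P; P < E; E < R; R < Z; Z < Q; Q < F.

H < C < W < S < J < K < P < E < R < Z < Q < F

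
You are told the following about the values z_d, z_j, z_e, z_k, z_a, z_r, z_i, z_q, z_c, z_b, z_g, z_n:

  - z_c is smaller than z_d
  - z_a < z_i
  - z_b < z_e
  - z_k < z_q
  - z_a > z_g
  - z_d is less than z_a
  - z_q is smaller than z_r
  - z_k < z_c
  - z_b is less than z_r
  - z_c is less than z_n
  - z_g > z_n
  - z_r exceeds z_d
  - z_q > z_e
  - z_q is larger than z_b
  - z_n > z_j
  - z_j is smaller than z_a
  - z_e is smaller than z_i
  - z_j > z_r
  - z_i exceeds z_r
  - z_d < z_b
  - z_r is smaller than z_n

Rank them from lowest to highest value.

z_k < z_c < z_d < z_b < z_e < z_q < z_r < z_j < z_n < z_g < z_a < z_i

The consecutive links are each given: z_k < z_c; z_c < z_d; z_d < z_b; z_b < z_e; z_e < z_q; z_q < z_r; z_r < z_j; z_j < z_n; z_n < z_g; z_g < z_a; z_a < z_i.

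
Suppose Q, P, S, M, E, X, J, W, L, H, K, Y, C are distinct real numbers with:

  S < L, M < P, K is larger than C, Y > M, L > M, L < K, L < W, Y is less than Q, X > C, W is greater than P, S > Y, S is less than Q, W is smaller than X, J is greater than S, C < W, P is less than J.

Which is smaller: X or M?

M < Y and Y < S give M < S.
With S < L: M < Y < S < L.
With L < W: M < Y < S < L < W.
With W < X: M < Y < S < L < W < X.
So M < X; M is the smaller of the two.

M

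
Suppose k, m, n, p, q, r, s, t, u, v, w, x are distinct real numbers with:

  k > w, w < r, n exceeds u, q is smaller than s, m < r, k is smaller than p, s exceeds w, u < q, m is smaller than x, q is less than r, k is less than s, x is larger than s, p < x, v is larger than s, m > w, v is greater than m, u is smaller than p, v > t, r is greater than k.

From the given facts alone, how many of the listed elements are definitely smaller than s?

The elements the relations force below s are u, w, q, k — no chain reaches any other.
That is 4.

4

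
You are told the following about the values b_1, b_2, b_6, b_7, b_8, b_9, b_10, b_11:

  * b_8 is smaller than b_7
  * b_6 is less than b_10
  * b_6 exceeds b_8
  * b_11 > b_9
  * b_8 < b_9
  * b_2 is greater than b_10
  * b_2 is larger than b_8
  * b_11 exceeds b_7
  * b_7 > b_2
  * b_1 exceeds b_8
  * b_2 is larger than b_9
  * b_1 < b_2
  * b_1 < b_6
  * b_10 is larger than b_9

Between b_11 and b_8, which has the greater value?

b_11

The relevant relations are b_8 < b_1; b_1 < b_6; b_6 < b_10; b_10 < b_2; b_2 < b_7; b_7 < b_11.
Together: b_8 < b_1 < b_6 < b_10 < b_2 < b_7 < b_11.
So b_8 < b_11; b_11 is the larger of the two.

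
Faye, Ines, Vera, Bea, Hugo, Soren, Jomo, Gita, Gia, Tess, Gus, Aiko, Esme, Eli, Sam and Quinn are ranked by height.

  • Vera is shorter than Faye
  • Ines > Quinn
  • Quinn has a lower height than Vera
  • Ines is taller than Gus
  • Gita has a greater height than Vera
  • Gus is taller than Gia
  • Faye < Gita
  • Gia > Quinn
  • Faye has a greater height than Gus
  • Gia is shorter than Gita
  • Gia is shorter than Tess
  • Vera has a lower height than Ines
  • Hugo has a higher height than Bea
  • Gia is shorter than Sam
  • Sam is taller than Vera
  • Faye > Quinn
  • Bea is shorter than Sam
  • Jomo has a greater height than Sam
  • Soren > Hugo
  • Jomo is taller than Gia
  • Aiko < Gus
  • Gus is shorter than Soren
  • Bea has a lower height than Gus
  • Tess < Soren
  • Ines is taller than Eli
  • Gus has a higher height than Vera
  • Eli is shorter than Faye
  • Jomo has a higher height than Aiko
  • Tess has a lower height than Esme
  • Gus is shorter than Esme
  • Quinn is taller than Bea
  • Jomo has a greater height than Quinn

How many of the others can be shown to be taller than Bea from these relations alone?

From Bea the given relations immediately reach Quinn, Gus, Sam, Hugo.
From those, Vera, Gia, Ines, Jomo, Faye, Soren, Esme — 11 in total.
From those, Tess, Gita — 13 in total.
Nothing else is reachable above Bea; 13 in all.

13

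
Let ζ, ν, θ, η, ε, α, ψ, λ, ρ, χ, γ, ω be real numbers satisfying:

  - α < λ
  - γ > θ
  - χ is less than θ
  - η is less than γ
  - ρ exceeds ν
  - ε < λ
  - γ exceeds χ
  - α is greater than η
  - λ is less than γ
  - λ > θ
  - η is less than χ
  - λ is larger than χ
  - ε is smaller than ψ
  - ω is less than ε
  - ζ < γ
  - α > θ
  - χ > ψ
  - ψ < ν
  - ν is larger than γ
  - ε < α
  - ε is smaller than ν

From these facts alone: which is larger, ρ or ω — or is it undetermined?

ρ

Link the given pairs in sequence: ω < ε; ε < ψ; ψ < χ; χ < θ; θ < α; α < λ; λ < γ; γ < ν; ν < ρ.
Together: ω < ε < ψ < χ < θ < α < λ < γ < ν < ρ.
So ρ is larger.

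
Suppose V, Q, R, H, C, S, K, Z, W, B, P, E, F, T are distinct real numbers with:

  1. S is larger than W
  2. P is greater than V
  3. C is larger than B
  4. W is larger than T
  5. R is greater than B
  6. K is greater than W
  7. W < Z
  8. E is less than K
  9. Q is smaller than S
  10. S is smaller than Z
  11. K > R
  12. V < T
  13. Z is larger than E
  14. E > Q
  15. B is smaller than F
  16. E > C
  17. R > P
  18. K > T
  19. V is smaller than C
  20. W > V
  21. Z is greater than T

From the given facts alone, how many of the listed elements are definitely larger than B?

From B the given relations immediately reach C, F, R.
From those, E, K — 5 in total.
From those, Z — 6 in total.
Nothing else is reachable above B; 6 in all.

6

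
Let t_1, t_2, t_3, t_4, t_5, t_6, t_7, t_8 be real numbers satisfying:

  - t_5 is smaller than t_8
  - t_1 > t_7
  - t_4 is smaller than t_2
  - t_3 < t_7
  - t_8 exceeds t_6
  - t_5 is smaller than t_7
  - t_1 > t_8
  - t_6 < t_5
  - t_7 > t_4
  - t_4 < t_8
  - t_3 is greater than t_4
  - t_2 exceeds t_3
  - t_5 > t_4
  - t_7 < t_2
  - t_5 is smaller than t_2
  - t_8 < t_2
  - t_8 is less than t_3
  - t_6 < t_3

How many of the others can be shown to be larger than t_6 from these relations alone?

6

From t_6 the given relations immediately reach t_5, t_8, t_3.
From those, t_7, t_1, t_2 — 6 in total.
No other element is forced above t_6 by the given relations, so the count is 6.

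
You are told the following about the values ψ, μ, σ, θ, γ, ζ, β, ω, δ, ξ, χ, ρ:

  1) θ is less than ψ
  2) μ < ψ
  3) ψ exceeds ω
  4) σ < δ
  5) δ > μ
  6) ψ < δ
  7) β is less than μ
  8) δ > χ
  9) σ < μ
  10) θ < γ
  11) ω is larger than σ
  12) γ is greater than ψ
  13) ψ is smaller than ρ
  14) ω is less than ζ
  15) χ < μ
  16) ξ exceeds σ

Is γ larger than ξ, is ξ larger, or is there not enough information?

undetermined

Following every chain through γ: below γ we get χ, σ, ω, β, θ, μ, ψ.
ξ is not reached, and no chain runs the other way from ξ to γ.
So the given relations leave the order of γ and ξ undetermined.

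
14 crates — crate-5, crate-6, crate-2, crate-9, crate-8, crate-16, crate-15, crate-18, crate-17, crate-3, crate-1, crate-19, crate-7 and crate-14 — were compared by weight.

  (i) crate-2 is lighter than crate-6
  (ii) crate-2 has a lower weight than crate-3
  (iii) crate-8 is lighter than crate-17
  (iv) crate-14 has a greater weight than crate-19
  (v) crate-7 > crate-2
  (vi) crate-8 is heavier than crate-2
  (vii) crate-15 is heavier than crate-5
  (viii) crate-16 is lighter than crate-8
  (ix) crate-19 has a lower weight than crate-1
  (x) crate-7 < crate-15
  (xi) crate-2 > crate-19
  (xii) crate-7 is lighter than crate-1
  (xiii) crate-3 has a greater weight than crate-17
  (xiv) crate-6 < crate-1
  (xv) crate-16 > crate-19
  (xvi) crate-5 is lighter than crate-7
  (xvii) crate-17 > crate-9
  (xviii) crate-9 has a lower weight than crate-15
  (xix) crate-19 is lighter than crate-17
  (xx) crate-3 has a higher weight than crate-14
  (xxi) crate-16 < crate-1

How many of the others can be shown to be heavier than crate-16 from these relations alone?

4

From crate-16 the given relations immediately reach crate-8, crate-1.
From those, crate-17 — 3 in total.
From those, crate-3 — 4 in total.
No other element is forced above crate-16 by the given relations, so the count is 4.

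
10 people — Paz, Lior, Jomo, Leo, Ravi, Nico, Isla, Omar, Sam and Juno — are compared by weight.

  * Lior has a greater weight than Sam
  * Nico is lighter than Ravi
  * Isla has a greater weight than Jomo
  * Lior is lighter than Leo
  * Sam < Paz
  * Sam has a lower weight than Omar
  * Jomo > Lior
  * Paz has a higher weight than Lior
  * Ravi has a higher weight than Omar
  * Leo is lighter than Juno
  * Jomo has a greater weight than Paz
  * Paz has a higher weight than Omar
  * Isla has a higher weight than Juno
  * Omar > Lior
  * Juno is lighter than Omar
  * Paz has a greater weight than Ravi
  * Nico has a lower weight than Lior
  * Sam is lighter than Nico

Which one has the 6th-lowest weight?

Piecing the relations together gives one ordering: Sam < Nico < Lior < Leo < Juno < Omar < Ravi < Paz < Jomo < Isla.
The 6th smallest is Omar.

Omar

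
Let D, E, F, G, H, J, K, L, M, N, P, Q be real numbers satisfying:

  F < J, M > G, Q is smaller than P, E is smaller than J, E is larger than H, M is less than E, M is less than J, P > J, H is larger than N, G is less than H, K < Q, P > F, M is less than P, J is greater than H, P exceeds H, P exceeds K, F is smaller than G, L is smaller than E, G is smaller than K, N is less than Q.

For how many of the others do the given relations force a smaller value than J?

Directly below J: F, M, H, E.
One step further: N, G, L (7 so far).
No other element is forced below J by the given relations, so the count is 7.

7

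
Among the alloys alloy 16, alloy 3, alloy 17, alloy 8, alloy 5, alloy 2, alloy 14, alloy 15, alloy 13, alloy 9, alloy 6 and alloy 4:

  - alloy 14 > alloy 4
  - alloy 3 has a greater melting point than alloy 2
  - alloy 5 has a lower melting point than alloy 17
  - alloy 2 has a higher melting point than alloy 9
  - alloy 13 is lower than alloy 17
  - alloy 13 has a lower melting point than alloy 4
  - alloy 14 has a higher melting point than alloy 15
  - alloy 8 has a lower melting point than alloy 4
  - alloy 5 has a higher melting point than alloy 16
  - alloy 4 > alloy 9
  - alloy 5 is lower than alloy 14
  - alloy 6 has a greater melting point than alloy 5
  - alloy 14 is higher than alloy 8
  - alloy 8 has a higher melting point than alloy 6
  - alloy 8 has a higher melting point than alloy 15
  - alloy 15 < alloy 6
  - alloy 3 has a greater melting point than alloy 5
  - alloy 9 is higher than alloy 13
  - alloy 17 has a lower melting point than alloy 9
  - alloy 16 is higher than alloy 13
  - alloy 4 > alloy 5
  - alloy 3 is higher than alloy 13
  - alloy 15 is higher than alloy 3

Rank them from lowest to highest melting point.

alloy 13 < alloy 16 < alloy 5 < alloy 17 < alloy 9 < alloy 2 < alloy 3 < alloy 15 < alloy 6 < alloy 8 < alloy 4 < alloy 14

The consecutive links are each given: alloy 13 < alloy 16; alloy 16 < alloy 5; alloy 5 < alloy 17; alloy 17 < alloy 9; alloy 9 < alloy 2; alloy 2 < alloy 3; alloy 3 < alloy 15; alloy 15 < alloy 6; alloy 6 < alloy 8; alloy 8 < alloy 4; alloy 4 < alloy 14.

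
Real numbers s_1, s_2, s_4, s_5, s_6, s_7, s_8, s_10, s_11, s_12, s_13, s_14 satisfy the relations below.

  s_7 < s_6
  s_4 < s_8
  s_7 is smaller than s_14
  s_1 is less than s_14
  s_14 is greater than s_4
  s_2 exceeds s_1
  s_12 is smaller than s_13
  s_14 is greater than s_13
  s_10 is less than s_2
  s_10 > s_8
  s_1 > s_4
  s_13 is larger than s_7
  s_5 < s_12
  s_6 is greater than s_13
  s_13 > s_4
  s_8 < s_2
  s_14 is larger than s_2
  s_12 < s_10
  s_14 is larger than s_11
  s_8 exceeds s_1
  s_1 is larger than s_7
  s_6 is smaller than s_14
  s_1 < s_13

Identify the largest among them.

s_14

Chaining downward from s_14: directly below it, s_7, s_4, s_1, s_13, s_11, s_6, s_2; then s_12, s_8, s_10; then s_5.
That covers every other element, and nothing is given above s_14, so s_14 is the largest.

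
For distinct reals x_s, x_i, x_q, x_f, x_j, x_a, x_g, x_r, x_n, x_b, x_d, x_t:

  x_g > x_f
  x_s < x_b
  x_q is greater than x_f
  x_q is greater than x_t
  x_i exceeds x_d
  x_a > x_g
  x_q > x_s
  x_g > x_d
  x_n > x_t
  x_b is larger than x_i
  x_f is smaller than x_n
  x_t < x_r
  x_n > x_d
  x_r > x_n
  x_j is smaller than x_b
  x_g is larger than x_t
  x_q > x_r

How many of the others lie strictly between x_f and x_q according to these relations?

2

The relations place x_f below x_q. An element lies strictly between them when it is forced above x_f and also forced below x_q.
Above x_f: {x_g, x_n, x_r, x_a}. Below x_q: {x_s, x_d, x_t, x_n, x_r}.
Intersection: {x_n, x_r} — 2.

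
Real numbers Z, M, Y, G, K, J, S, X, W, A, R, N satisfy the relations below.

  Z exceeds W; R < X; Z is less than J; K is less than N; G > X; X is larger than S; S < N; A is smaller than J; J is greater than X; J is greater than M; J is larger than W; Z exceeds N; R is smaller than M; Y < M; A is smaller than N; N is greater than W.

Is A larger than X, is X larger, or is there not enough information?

undetermined

Following every chain through A: above A we get N, Z, J.
X is not reached, and no chain runs the other way from X to A.
So the given relations leave the order of A and X undetermined.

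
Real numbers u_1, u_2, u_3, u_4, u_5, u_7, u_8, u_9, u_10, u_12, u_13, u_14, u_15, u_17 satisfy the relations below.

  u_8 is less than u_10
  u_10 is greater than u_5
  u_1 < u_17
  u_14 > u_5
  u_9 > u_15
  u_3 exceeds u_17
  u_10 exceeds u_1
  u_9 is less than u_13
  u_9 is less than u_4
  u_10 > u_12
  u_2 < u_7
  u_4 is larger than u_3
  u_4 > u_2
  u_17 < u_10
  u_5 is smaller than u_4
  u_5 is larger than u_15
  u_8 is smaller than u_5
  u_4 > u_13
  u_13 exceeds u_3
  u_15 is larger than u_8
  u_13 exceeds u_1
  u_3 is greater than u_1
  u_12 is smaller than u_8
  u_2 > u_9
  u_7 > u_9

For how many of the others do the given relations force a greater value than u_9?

4

From u_9 the given relations immediately reach u_2, u_13, u_7, u_4.
Nothing else is reachable above u_9; 4 in all.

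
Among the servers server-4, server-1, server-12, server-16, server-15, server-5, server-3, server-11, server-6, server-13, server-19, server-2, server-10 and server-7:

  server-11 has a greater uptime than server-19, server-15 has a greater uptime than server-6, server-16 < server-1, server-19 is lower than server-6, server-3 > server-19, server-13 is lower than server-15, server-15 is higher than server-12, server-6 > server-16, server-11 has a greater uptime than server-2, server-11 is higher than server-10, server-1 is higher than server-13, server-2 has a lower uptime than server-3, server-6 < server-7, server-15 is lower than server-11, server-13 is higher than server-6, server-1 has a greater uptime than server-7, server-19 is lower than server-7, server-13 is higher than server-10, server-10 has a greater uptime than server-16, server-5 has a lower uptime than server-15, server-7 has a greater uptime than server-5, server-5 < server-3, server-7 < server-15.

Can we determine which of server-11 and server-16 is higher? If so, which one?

server-11

server-16 < server-10 and server-10 < server-13 give server-16 < server-13.
Then server-13 < server-15 extends the chain to server-15.
Then server-15 < server-11 extends the chain to server-11.
So server-11 is higher.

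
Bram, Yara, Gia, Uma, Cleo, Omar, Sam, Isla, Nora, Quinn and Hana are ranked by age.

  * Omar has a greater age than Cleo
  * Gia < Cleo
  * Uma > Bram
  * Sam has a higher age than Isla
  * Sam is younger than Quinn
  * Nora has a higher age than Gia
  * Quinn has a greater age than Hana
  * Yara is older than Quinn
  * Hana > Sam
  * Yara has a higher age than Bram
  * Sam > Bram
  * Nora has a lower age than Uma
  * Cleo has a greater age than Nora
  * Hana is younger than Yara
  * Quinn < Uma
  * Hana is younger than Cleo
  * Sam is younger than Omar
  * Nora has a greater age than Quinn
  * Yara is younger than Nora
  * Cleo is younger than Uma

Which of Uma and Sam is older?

Sam < Hana and Hana < Quinn give Sam < Quinn.
With Quinn < Yara: Sam < Hana < Quinn < Yara.
With Yara < Nora: Sam < Hana < Quinn < Yara < Nora.
Then Nora < Cleo extends the chain to Cleo.
Then Cleo < Uma extends the chain to Uma.
So Sam < Uma; Uma is the older of the two.

Uma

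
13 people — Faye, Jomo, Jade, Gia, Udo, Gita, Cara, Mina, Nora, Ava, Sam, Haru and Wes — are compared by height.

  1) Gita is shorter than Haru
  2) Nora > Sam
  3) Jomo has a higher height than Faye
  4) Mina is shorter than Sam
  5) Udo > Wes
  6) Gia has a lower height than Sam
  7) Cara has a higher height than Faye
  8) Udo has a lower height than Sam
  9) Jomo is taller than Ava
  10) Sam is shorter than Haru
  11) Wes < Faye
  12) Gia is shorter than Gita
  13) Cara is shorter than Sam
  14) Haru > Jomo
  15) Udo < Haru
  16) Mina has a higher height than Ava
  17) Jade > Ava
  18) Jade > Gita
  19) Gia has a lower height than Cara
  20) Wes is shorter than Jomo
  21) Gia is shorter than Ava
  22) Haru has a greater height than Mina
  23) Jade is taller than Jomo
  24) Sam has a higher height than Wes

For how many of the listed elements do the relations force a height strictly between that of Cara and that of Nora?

1

Chaining upward from Cara reaches: Sam, Haru.
Chaining downward from Nora reaches: Wes, Gia, Faye, Udo, Ava, Mina, Sam.
Strictly between Cara and Nora are those in both lists: Sam — 1 element.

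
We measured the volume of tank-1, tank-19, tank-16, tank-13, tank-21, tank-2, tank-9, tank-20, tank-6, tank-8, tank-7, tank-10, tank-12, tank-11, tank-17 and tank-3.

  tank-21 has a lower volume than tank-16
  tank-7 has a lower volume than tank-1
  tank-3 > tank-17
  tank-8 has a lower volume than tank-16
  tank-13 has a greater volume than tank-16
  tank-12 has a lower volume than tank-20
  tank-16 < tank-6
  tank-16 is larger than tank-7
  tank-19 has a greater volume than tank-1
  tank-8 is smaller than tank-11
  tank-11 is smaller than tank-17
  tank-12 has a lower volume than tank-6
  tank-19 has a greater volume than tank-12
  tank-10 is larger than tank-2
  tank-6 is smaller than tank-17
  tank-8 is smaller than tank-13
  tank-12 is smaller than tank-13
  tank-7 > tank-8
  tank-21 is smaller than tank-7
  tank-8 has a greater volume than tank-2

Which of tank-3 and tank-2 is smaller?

tank-2

The relevant relations are tank-2 < tank-8; tank-8 < tank-7; tank-7 < tank-16; tank-16 < tank-6; tank-6 < tank-17; tank-17 < tank-3.
Chaining these gives tank-2 < tank-8 < tank-7 < tank-16 < tank-6 < tank-17 < tank-3.
So tank-2 < tank-3; tank-2 is the smaller of the two.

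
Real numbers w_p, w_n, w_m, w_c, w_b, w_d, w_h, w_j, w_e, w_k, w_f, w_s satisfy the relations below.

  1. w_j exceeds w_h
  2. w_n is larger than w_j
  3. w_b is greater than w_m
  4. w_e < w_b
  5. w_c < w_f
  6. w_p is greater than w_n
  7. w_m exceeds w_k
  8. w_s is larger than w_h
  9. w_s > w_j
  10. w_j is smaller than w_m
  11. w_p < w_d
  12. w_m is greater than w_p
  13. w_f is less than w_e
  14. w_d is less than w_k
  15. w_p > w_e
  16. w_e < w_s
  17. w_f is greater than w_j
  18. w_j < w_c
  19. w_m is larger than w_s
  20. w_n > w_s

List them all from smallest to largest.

Nothing is placed below w_h, so it is least; from there w_h < w_j; w_j < w_c; w_c < w_f; w_f < w_e; w_e < w_s; w_s < w_n; w_n < w_p; w_p < w_d; w_d < w_k; w_k < w_m; w_m < w_b, each given directly.

w_h < w_j < w_c < w_f < w_e < w_s < w_n < w_p < w_d < w_k < w_m < w_b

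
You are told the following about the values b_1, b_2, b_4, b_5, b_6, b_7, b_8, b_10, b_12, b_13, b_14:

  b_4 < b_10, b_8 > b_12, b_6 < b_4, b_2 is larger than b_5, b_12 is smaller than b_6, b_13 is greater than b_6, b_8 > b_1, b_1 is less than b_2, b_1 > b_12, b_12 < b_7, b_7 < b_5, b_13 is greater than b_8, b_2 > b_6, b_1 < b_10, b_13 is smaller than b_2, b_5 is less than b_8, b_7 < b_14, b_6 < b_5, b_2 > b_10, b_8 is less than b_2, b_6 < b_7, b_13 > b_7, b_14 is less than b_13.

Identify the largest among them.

b_2

b_12 is not greatest since b_12 < b_7; b_6 is not greatest since b_6 < b_5; b_7 is not greatest since b_7 < b_14; b_5 is not greatest since b_5 < b_2; b_1 is not greatest since b_1 < b_10; b_4 is not greatest since b_4 < b_10; b_10 is not greatest since b_10 < b_2; b_14 is not greatest since b_14 < b_13; b_8 is not greatest since b_8 < b_13; b_13 is not greatest since b_13 < b_2.
Only b_2 has nothing above it, so b_2 is the largest.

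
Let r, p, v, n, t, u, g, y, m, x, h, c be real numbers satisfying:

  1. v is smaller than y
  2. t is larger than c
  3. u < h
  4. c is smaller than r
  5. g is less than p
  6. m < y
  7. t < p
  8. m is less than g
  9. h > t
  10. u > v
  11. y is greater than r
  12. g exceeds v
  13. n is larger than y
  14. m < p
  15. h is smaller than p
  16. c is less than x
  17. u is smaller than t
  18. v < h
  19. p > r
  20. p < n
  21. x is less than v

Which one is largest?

n

Chaining downward from n: directly below it, p, y; then v, m, t, r, h, g; then c, x, u.
That covers every other element, and nothing is given above n, so n is the largest.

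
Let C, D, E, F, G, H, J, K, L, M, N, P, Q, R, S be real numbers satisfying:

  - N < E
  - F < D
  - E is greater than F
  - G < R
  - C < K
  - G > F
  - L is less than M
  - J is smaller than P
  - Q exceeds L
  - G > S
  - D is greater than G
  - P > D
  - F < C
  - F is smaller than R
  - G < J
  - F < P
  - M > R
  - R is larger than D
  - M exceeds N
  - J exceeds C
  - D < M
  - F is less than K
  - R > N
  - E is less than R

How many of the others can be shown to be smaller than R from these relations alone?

Directly below R: F, N, G, D, E.
One step further: S (6 so far).
Nothing else is reachable below R; 6 in all.

6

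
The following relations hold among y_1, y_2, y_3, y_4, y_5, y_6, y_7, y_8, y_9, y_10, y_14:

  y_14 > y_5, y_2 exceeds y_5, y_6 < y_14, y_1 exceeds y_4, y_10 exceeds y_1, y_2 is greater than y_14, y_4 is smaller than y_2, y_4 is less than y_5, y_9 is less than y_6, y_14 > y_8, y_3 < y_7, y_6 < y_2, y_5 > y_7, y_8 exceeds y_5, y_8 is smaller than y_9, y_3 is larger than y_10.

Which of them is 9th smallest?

Piecing the relations together gives one ordering: y_4 < y_1 < y_10 < y_3 < y_7 < y_5 < y_8 < y_9 < y_6 < y_14 < y_2.
The 9th smallest is y_6.

y_6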